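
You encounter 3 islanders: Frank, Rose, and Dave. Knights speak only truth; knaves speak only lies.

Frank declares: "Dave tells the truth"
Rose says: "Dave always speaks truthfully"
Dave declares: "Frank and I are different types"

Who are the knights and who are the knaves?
Frank is a knave.
Rose is a knave.
Dave is a knave.

Verification:
- Frank (knave) says "Dave tells the truth" - this is FALSE (a lie) because Dave is a knave.
- Rose (knave) says "Dave always speaks truthfully" - this is FALSE (a lie) because Dave is a knave.
- Dave (knave) says "Frank and I are different types" - this is FALSE (a lie) because Dave is a knave and Frank is a knave.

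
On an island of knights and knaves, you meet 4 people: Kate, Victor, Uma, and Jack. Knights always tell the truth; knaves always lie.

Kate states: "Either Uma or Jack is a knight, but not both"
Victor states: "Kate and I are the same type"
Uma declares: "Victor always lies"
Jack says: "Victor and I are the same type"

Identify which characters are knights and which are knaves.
Kate is a knight.
Victor is a knight.
Uma is a knave.
Jack is a knight.

Verification:
- Kate (knight) says "Either Uma or Jack is a knight, but not both" - this is TRUE because Uma is a knave and Jack is a knight.
- Victor (knight) says "Kate and I are the same type" - this is TRUE because Victor is a knight and Kate is a knight.
- Uma (knave) says "Victor always lies" - this is FALSE (a lie) because Victor is a knight.
- Jack (knight) says "Victor and I are the same type" - this is TRUE because Jack is a knight and Victor is a knight.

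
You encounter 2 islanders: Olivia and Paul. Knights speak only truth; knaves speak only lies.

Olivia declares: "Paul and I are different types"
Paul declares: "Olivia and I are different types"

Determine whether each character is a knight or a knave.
Olivia is a knave.
Paul is a knave.

Verification:
- Olivia (knave) says "Paul and I are different types" - this is FALSE (a lie) because Olivia is a knave and Paul is a knave.
- Paul (knave) says "Olivia and I are different types" - this is FALSE (a lie) because Paul is a knave and Olivia is a knave.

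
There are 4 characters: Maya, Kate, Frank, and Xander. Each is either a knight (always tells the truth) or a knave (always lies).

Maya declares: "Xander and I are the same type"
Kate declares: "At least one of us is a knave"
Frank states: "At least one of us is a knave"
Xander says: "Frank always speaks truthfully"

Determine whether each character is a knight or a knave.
Maya is a knave.
Kate is a knight.
Frank is a knight.
Xander is a knight.

Verification:
- Maya (knave) says "Xander and I are the same type" - this is FALSE (a lie) because Maya is a knave and Xander is a knight.
- Kate (knight) says "At least one of us is a knave" - this is TRUE because Maya is a knave.
- Frank (knight) says "At least one of us is a knave" - this is TRUE because Maya is a knave.
- Xander (knight) says "Frank always speaks truthfully" - this is TRUE because Frank is a knight.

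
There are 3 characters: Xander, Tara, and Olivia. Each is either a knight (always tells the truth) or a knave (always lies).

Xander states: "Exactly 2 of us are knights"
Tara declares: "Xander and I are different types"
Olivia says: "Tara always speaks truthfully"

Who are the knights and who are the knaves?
Xander is a knave.
Tara is a knave.
Olivia is a knave.

Verification:
- Xander (knave) says "Exactly 2 of us are knights" - this is FALSE (a lie) because there are 0 knights.
- Tara (knave) says "Xander and I are different types" - this is FALSE (a lie) because Tara is a knave and Xander is a knave.
- Olivia (knave) says "Tara always speaks truthfully" - this is FALSE (a lie) because Tara is a knave.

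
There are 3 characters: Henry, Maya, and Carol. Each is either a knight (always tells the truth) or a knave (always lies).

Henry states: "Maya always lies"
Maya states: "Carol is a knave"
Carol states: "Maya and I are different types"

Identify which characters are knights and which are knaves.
Henry is a knight.
Maya is a knave.
Carol is a knight.

Verification:
- Henry (knight) says "Maya always lies" - this is TRUE because Maya is a knave.
- Maya (knave) says "Carol is a knave" - this is FALSE (a lie) because Carol is a knight.
- Carol (knight) says "Maya and I are different types" - this is TRUE because Carol is a knight and Maya is a knave.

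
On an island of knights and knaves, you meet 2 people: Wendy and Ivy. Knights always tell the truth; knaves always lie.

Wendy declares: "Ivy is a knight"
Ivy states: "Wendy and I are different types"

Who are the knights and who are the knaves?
Wendy is a knave.
Ivy is a knave.

Verification:
- Wendy (knave) says "Ivy is a knight" - this is FALSE (a lie) because Ivy is a knave.
- Ivy (knave) says "Wendy and I are different types" - this is FALSE (a lie) because Ivy is a knave and Wendy is a knave.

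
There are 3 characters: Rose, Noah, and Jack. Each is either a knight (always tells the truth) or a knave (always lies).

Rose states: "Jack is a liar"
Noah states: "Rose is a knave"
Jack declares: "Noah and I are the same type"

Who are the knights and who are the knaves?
Rose is a knave.
Noah is a knight.
Jack is a knight.

Verification:
- Rose (knave) says "Jack is a liar" - this is FALSE (a lie) because Jack is a knight.
- Noah (knight) says "Rose is a knave" - this is TRUE because Rose is a knave.
- Jack (knight) says "Noah and I are the same type" - this is TRUE because Jack is a knight and Noah is a knight.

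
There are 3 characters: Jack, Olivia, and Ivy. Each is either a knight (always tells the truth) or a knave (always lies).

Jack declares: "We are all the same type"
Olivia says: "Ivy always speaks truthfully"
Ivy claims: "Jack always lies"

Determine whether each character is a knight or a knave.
Jack is a knave.
Olivia is a knight.
Ivy is a knight.

Verification:
- Jack (knave) says "We are all the same type" - this is FALSE (a lie) because Olivia and Ivy are knights and Jack is a knave.
- Olivia (knight) says "Ivy always speaks truthfully" - this is TRUE because Ivy is a knight.
- Ivy (knight) says "Jack always lies" - this is TRUE because Jack is a knave.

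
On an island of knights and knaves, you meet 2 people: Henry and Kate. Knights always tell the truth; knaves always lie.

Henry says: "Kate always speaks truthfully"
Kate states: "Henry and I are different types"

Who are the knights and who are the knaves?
Henry is a knave.
Kate is a knave.

Verification:
- Henry (knave) says "Kate always speaks truthfully" - this is FALSE (a lie) because Kate is a knave.
- Kate (knave) says "Henry and I are different types" - this is FALSE (a lie) because Kate is a knave and Henry is a knave.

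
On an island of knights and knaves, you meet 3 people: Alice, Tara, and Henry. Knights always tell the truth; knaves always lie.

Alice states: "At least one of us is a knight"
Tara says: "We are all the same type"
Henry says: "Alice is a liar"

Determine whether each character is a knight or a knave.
Alice is a knight.
Tara is a knave.
Henry is a knave.

Verification:
- Alice (knight) says "At least one of us is a knight" - this is TRUE because Alice is a knight.
- Tara (knave) says "We are all the same type" - this is FALSE (a lie) because Alice is a knight and Tara and Henry are knaves.
- Henry (knave) says "Alice is a liar" - this is FALSE (a lie) because Alice is a knight.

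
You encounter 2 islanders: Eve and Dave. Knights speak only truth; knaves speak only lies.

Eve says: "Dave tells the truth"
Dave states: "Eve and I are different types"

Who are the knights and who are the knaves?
Eve is a knave.
Dave is a knave.

Verification:
- Eve (knave) says "Dave tells the truth" - this is FALSE (a lie) because Dave is a knave.
- Dave (knave) says "Eve and I are different types" - this is FALSE (a lie) because Dave is a knave and Eve is a knave.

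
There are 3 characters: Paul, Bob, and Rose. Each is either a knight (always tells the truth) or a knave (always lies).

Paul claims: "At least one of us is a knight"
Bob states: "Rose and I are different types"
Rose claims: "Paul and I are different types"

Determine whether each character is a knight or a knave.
Paul is a knave.
Bob is a knave.
Rose is a knave.

Verification:
- Paul (knave) says "At least one of us is a knight" - this is FALSE (a lie) because no one is a knight.
- Bob (knave) says "Rose and I are different types" - this is FALSE (a lie) because Bob is a knave and Rose is a knave.
- Rose (knave) says "Paul and I are different types" - this is FALSE (a lie) because Rose is a knave and Paul is a knave.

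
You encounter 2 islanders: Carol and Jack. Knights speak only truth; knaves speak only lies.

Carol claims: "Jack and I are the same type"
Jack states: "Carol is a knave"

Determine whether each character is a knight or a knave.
Carol is a knave.
Jack is a knight.

Verification:
- Carol (knave) says "Jack and I are the same type" - this is FALSE (a lie) because Carol is a knave and Jack is a knight.
- Jack (knight) says "Carol is a knave" - this is TRUE because Carol is a knave.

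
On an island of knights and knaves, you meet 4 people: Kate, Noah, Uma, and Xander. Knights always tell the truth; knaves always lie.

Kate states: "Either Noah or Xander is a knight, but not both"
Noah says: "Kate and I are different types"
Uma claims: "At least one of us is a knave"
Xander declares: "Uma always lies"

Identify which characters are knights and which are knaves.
Kate is a knave.
Noah is a knave.
Uma is a knight.
Xander is a knave.

Verification:
- Kate (knave) says "Either Noah or Xander is a knight, but not both" - this is FALSE (a lie) because Noah is a knave and Xander is a knave.
- Noah (knave) says "Kate and I are different types" - this is FALSE (a lie) because Noah is a knave and Kate is a knave.
- Uma (knight) says "At least one of us is a knave" - this is TRUE because Kate, Noah, and Xander are knaves.
- Xander (knave) says "Uma always lies" - this is FALSE (a lie) because Uma is a knight.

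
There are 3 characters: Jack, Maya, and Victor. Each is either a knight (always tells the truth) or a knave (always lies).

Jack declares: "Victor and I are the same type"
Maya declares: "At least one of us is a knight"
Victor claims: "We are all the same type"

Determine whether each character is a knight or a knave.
Jack is a knight.
Maya is a knight.
Victor is a knight.

Verification:
- Jack (knight) says "Victor and I are the same type" - this is TRUE because Jack is a knight and Victor is a knight.
- Maya (knight) says "At least one of us is a knight" - this is TRUE because Jack, Maya, and Victor are knights.
- Victor (knight) says "We are all the same type" - this is TRUE because Jack, Maya, and Victor are knights.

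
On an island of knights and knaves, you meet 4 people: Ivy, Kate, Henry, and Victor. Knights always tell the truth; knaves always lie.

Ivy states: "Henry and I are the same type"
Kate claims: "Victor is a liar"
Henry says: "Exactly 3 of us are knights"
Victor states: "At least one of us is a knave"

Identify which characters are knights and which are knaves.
Ivy is a knight.
Kate is a knave.
Henry is a knight.
Victor is a knight.

Verification:
- Ivy (knight) says "Henry and I are the same type" - this is TRUE because Ivy is a knight and Henry is a knight.
- Kate (knave) says "Victor is a liar" - this is FALSE (a lie) because Victor is a knight.
- Henry (knight) says "Exactly 3 of us are knights" - this is TRUE because there are 3 knights.
- Victor (knight) says "At least one of us is a knave" - this is TRUE because Kate is a knave.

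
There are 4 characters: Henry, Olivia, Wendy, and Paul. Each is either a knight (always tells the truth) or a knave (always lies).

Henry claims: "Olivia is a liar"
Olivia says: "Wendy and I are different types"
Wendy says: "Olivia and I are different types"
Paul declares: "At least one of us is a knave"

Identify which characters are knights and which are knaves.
Henry is a knight.
Olivia is a knave.
Wendy is a knave.
Paul is a knight.

Verification:
- Henry (knight) says "Olivia is a liar" - this is TRUE because Olivia is a knave.
- Olivia (knave) says "Wendy and I are different types" - this is FALSE (a lie) because Olivia is a knave and Wendy is a knave.
- Wendy (knave) says "Olivia and I are different types" - this is FALSE (a lie) because Wendy is a knave and Olivia is a knave.
- Paul (knight) says "At least one of us is a knave" - this is TRUE because Olivia and Wendy are knaves.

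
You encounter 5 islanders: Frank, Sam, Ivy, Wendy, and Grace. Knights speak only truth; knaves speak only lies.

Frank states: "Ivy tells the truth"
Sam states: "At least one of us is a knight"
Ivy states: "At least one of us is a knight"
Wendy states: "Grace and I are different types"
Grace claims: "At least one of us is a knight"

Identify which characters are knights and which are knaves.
Frank is a knave.
Sam is a knave.
Ivy is a knave.
Wendy is a knave.
Grace is a knave.

Verification:
- Frank (knave) says "Ivy tells the truth" - this is FALSE (a lie) because Ivy is a knave.
- Sam (knave) says "At least one of us is a knight" - this is FALSE (a lie) because no one is a knight.
- Ivy (knave) says "At least one of us is a knight" - this is FALSE (a lie) because no one is a knight.
- Wendy (knave) says "Grace and I are different types" - this is FALSE (a lie) because Wendy is a knave and Grace is a knave.
- Grace (knave) says "At least one of us is a knight" - this is FALSE (a lie) because no one is a knight.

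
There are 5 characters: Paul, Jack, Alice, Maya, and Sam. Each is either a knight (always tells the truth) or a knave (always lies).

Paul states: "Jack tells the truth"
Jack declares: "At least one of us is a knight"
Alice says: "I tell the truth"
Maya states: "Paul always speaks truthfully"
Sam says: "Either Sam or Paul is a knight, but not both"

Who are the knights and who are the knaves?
Paul is a knave.
Jack is a knave.
Alice is a knave.
Maya is a knave.
Sam is a knave.

Verification:
- Paul (knave) says "Jack tells the truth" - this is FALSE (a lie) because Jack is a knave.
- Jack (knave) says "At least one of us is a knight" - this is FALSE (a lie) because no one is a knight.
- Alice (knave) says "I tell the truth" - this is FALSE (a lie) because Alice is a knave.
- Maya (knave) says "Paul always speaks truthfully" - this is FALSE (a lie) because Paul is a knave.
- Sam (knave) says "Either Sam or Paul is a knight, but not both" - this is FALSE (a lie) because Sam is a knave and Paul is a knave.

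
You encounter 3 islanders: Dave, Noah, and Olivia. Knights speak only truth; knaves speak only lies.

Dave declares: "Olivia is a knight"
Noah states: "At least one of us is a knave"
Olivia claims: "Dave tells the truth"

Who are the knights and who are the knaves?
Dave is a knave.
Noah is a knight.
Olivia is a knave.

Verification:
- Dave (knave) says "Olivia is a knight" - this is FALSE (a lie) because Olivia is a knave.
- Noah (knight) says "At least one of us is a knave" - this is TRUE because Dave and Olivia are knaves.
- Olivia (knave) says "Dave tells the truth" - this is FALSE (a lie) because Dave is a knave.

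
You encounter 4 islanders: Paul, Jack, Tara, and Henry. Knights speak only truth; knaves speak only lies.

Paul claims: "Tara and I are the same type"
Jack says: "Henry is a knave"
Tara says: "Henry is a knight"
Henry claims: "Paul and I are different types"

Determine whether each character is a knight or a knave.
Paul is a knave.
Jack is a knave.
Tara is a knight.
Henry is a knight.

Verification:
- Paul (knave) says "Tara and I are the same type" - this is FALSE (a lie) because Paul is a knave and Tara is a knight.
- Jack (knave) says "Henry is a knave" - this is FALSE (a lie) because Henry is a knight.
- Tara (knight) says "Henry is a knight" - this is TRUE because Henry is a knight.
- Henry (knight) says "Paul and I are different types" - this is TRUE because Henry is a knight and Paul is a knave.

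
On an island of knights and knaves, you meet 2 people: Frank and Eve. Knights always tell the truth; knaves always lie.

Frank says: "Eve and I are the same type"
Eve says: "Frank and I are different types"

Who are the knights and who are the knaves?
Frank is a knave.
Eve is a knight.

Verification:
- Frank (knave) says "Eve and I are the same type" - this is FALSE (a lie) because Frank is a knave and Eve is a knight.
- Eve (knight) says "Frank and I are different types" - this is TRUE because Eve is a knight and Frank is a knave.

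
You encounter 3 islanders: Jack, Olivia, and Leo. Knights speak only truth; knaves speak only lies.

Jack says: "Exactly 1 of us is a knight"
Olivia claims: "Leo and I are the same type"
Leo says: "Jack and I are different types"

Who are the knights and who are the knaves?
Jack is a knave.
Olivia is a knight.
Leo is a knight.

Verification:
- Jack (knave) says "Exactly 1 of us is a knight" - this is FALSE (a lie) because there are 2 knights.
- Olivia (knight) says "Leo and I are the same type" - this is TRUE because Olivia is a knight and Leo is a knight.
- Leo (knight) says "Jack and I are different types" - this is TRUE because Leo is a knight and Jack is a knave.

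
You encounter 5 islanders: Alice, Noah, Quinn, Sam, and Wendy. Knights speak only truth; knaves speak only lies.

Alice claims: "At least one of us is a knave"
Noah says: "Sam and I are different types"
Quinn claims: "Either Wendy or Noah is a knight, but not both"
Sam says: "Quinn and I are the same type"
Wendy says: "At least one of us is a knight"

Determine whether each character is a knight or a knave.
Alice is a knight.
Noah is a knave.
Quinn is a knight.
Sam is a knave.
Wendy is a knight.

Verification:
- Alice (knight) says "At least one of us is a knave" - this is TRUE because Noah and Sam are knaves.
- Noah (knave) says "Sam and I are different types" - this is FALSE (a lie) because Noah is a knave and Sam is a knave.
- Quinn (knight) says "Either Wendy or Noah is a knight, but not both" - this is TRUE because Wendy is a knight and Noah is a knave.
- Sam (knave) says "Quinn and I are the same type" - this is FALSE (a lie) because Sam is a knave and Quinn is a knight.
- Wendy (knight) says "At least one of us is a knight" - this is TRUE because Alice, Quinn, and Wendy are knights.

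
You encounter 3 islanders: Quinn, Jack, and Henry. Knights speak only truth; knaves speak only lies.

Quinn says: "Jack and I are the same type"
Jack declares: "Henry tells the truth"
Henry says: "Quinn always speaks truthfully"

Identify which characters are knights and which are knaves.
Quinn is a knight.
Jack is a knight.
Henry is a knight.

Verification:
- Quinn (knight) says "Jack and I are the same type" - this is TRUE because Quinn is a knight and Jack is a knight.
- Jack (knight) says "Henry tells the truth" - this is TRUE because Henry is a knight.
- Henry (knight) says "Quinn always speaks truthfully" - this is TRUE because Quinn is a knight.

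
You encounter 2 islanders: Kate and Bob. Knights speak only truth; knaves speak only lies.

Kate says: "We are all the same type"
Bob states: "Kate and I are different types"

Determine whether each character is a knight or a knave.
Kate is a knave.
Bob is a knight.

Verification:
- Kate (knave) says "We are all the same type" - this is FALSE (a lie) because Bob is a knight and Kate is a knave.
- Bob (knight) says "Kate and I are different types" - this is TRUE because Bob is a knight and Kate is a knave.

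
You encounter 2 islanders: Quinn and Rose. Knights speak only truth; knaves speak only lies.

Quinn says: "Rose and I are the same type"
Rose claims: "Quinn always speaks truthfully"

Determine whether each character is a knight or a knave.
Quinn is a knight.
Rose is a knight.

Verification:
- Quinn (knight) says "Rose and I are the same type" - this is TRUE because Quinn is a knight and Rose is a knight.
- Rose (knight) says "Quinn always speaks truthfully" - this is TRUE because Quinn is a knight.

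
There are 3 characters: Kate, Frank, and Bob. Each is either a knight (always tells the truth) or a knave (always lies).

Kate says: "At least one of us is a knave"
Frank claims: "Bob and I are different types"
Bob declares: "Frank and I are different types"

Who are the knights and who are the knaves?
Kate is a knight.
Frank is a knave.
Bob is a knave.

Verification:
- Kate (knight) says "At least one of us is a knave" - this is TRUE because Frank and Bob are knaves.
- Frank (knave) says "Bob and I are different types" - this is FALSE (a lie) because Frank is a knave and Bob is a knave.
- Bob (knave) says "Frank and I are different types" - this is FALSE (a lie) because Bob is a knave and Frank is a knave.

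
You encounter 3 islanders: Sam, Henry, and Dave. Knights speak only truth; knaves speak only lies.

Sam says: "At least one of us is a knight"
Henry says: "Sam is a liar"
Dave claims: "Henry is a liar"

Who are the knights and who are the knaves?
Sam is a knight.
Henry is a knave.
Dave is a knight.

Verification:
- Sam (knight) says "At least one of us is a knight" - this is TRUE because Sam and Dave are knights.
- Henry (knave) says "Sam is a liar" - this is FALSE (a lie) because Sam is a knight.
- Dave (knight) says "Henry is a liar" - this is TRUE because Henry is a knave.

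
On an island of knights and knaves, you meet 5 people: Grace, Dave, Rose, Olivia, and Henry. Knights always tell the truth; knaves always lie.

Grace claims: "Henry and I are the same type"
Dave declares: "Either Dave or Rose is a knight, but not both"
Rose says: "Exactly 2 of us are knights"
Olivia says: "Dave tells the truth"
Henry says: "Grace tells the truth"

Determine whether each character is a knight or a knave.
Grace is a knight.
Dave is a knight.
Rose is a knave.
Olivia is a knight.
Henry is a knight.

Verification:
- Grace (knight) says "Henry and I are the same type" - this is TRUE because Grace is a knight and Henry is a knight.
- Dave (knight) says "Either Dave or Rose is a knight, but not both" - this is TRUE because Dave is a knight and Rose is a knave.
- Rose (knave) says "Exactly 2 of us are knights" - this is FALSE (a lie) because there are 4 knights.
- Olivia (knight) says "Dave tells the truth" - this is TRUE because Dave is a knight.
- Henry (knight) says "Grace tells the truth" - this is TRUE because Grace is a knight.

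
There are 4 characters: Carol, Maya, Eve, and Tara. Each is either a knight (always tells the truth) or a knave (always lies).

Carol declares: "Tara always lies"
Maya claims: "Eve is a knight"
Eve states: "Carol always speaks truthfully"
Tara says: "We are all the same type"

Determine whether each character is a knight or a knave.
Carol is a knight.
Maya is a knight.
Eve is a knight.
Tara is a knave.

Verification:
- Carol (knight) says "Tara always lies" - this is TRUE because Tara is a knave.
- Maya (knight) says "Eve is a knight" - this is TRUE because Eve is a knight.
- Eve (knight) says "Carol always speaks truthfully" - this is TRUE because Carol is a knight.
- Tara (knave) says "We are all the same type" - this is FALSE (a lie) because Carol, Maya, and Eve are knights and Tara is a knave.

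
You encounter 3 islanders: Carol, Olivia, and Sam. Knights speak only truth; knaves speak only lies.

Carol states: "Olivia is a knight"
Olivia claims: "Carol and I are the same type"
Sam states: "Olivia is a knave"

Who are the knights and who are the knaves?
Carol is a knight.
Olivia is a knight.
Sam is a knave.

Verification:
- Carol (knight) says "Olivia is a knight" - this is TRUE because Olivia is a knight.
- Olivia (knight) says "Carol and I are the same type" - this is TRUE because Olivia is a knight and Carol is a knight.
- Sam (knave) says "Olivia is a knave" - this is FALSE (a lie) because Olivia is a knight.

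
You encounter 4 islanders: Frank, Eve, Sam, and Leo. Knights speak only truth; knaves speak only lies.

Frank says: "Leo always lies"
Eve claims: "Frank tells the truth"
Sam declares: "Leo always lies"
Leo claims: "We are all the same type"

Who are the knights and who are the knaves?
Frank is a knight.
Eve is a knight.
Sam is a knight.
Leo is a knave.

Verification:
- Frank (knight) says "Leo always lies" - this is TRUE because Leo is a knave.
- Eve (knight) says "Frank tells the truth" - this is TRUE because Frank is a knight.
- Sam (knight) says "Leo always lies" - this is TRUE because Leo is a knave.
- Leo (knave) says "We are all the same type" - this is FALSE (a lie) because Frank, Eve, and Sam are knights and Leo is a knave.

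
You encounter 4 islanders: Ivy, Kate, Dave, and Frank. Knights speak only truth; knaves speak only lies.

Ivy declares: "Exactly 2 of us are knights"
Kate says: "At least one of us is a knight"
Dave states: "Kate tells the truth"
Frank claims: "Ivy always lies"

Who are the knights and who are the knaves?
Ivy is a knave.
Kate is a knight.
Dave is a knight.
Frank is a knight.

Verification:
- Ivy (knave) says "Exactly 2 of us are knights" - this is FALSE (a lie) because there are 3 knights.
- Kate (knight) says "At least one of us is a knight" - this is TRUE because Kate, Dave, and Frank are knights.
- Dave (knight) says "Kate tells the truth" - this is TRUE because Kate is a knight.
- Frank (knight) says "Ivy always lies" - this is TRUE because Ivy is a knave.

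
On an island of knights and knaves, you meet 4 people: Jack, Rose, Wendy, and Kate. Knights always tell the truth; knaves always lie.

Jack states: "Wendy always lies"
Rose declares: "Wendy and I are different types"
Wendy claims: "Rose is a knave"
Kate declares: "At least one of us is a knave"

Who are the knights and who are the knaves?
Jack is a knight.
Rose is a knight.
Wendy is a knave.
Kate is a knight.

Verification:
- Jack (knight) says "Wendy always lies" - this is TRUE because Wendy is a knave.
- Rose (knight) says "Wendy and I are different types" - this is TRUE because Rose is a knight and Wendy is a knave.
- Wendy (knave) says "Rose is a knave" - this is FALSE (a lie) because Rose is a knight.
- Kate (knight) says "At least one of us is a knave" - this is TRUE because Wendy is a knave.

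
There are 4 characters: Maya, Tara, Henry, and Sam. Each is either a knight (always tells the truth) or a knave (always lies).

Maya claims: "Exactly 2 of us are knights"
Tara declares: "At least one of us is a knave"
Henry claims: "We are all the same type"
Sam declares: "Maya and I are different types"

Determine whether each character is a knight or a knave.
Maya is a knave.
Tara is a knight.
Henry is a knave.
Sam is a knave.

Verification:
- Maya (knave) says "Exactly 2 of us are knights" - this is FALSE (a lie) because there are 1 knights.
- Tara (knight) says "At least one of us is a knave" - this is TRUE because Maya, Henry, and Sam are knaves.
- Henry (knave) says "We are all the same type" - this is FALSE (a lie) because Tara is a knight and Maya, Henry, and Sam are knaves.
- Sam (knave) says "Maya and I are different types" - this is FALSE (a lie) because Sam is a knave and Maya is a knave.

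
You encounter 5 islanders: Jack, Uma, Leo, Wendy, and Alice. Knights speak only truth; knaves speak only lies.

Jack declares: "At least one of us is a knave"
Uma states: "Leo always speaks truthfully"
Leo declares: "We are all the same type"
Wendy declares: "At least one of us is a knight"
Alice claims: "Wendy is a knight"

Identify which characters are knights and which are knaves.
Jack is a knight.
Uma is a knave.
Leo is a knave.
Wendy is a knight.
Alice is a knight.

Verification:
- Jack (knight) says "At least one of us is a knave" - this is TRUE because Uma and Leo are knaves.
- Uma (knave) says "Leo always speaks truthfully" - this is FALSE (a lie) because Leo is a knave.
- Leo (knave) says "We are all the same type" - this is FALSE (a lie) because Jack, Wendy, and Alice are knights and Uma and Leo are knaves.
- Wendy (knight) says "At least one of us is a knight" - this is TRUE because Jack, Wendy, and Alice are knights.
- Alice (knight) says "Wendy is a knight" - this is TRUE because Wendy is a knight.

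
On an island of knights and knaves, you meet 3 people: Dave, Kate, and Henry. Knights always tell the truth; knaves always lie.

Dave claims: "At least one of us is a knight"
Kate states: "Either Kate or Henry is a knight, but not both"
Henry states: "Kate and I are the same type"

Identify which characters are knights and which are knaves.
Dave is a knight.
Kate is a knight.
Henry is a knave.

Verification:
- Dave (knight) says "At least one of us is a knight" - this is TRUE because Dave and Kate are knights.
- Kate (knight) says "Either Kate or Henry is a knight, but not both" - this is TRUE because Kate is a knight and Henry is a knave.
- Henry (knave) says "Kate and I are the same type" - this is FALSE (a lie) because Henry is a knave and Kate is a knight.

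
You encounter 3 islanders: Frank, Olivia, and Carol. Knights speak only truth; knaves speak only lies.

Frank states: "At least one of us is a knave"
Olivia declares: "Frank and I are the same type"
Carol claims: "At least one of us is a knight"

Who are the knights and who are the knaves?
Frank is a knight.
Olivia is a knave.
Carol is a knight.

Verification:
- Frank (knight) says "At least one of us is a knave" - this is TRUE because Olivia is a knave.
- Olivia (knave) says "Frank and I are the same type" - this is FALSE (a lie) because Olivia is a knave and Frank is a knight.
- Carol (knight) says "At least one of us is a knight" - this is TRUE because Frank and Carol are knights.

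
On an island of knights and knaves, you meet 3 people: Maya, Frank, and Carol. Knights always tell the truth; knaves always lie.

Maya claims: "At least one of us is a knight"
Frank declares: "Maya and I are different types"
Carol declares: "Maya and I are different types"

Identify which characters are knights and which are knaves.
Maya is a knave.
Frank is a knave.
Carol is a knave.

Verification:
- Maya (knave) says "At least one of us is a knight" - this is FALSE (a lie) because no one is a knight.
- Frank (knave) says "Maya and I are different types" - this is FALSE (a lie) because Frank is a knave and Maya is a knave.
- Carol (knave) says "Maya and I are different types" - this is FALSE (a lie) because Carol is a knave and Maya is a knave.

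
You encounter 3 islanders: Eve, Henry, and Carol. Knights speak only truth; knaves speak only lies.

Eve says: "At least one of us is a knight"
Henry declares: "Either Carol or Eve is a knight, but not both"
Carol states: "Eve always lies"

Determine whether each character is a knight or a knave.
Eve is a knight.
Henry is a knight.
Carol is a knave.

Verification:
- Eve (knight) says "At least one of us is a knight" - this is TRUE because Eve and Henry are knights.
- Henry (knight) says "Either Carol or Eve is a knight, but not both" - this is TRUE because Carol is a knave and Eve is a knight.
- Carol (knave) says "Eve always lies" - this is FALSE (a lie) because Eve is a knight.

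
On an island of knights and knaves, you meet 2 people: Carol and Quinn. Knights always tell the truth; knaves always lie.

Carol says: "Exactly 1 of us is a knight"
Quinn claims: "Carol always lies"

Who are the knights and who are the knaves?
Carol is a knight.
Quinn is a knave.

Verification:
- Carol (knight) says "Exactly 1 of us is a knight" - this is TRUE because there are 1 knights.
- Quinn (knave) says "Carol always lies" - this is FALSE (a lie) because Carol is a knight.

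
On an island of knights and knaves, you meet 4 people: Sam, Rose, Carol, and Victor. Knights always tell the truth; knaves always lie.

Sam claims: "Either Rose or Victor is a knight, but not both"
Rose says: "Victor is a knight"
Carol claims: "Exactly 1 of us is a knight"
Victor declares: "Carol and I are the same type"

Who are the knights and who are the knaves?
Sam is a knave.
Rose is a knave.
Carol is a knight.
Victor is a knave.

Verification:
- Sam (knave) says "Either Rose or Victor is a knight, but not both" - this is FALSE (a lie) because Rose is a knave and Victor is a knave.
- Rose (knave) says "Victor is a knight" - this is FALSE (a lie) because Victor is a knave.
- Carol (knight) says "Exactly 1 of us is a knight" - this is TRUE because there are 1 knights.
- Victor (knave) says "Carol and I are the same type" - this is FALSE (a lie) because Victor is a knave and Carol is a knight.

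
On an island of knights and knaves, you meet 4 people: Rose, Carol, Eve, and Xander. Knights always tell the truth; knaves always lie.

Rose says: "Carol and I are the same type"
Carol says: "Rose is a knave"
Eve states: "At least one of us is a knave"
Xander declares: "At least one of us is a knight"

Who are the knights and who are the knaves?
Rose is a knave.
Carol is a knight.
Eve is a knight.
Xander is a knight.

Verification:
- Rose (knave) says "Carol and I are the same type" - this is FALSE (a lie) because Rose is a knave and Carol is a knight.
- Carol (knight) says "Rose is a knave" - this is TRUE because Rose is a knave.
- Eve (knight) says "At least one of us is a knave" - this is TRUE because Rose is a knave.
- Xander (knight) says "At least one of us is a knight" - this is TRUE because Carol, Eve, and Xander are knights.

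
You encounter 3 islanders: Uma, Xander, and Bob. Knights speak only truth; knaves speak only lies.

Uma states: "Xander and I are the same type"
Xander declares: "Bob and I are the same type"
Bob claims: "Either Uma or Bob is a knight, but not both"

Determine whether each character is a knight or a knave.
Uma is a knave.
Xander is a knight.
Bob is a knight.

Verification:
- Uma (knave) says "Xander and I are the same type" - this is FALSE (a lie) because Uma is a knave and Xander is a knight.
- Xander (knight) says "Bob and I are the same type" - this is TRUE because Xander is a knight and Bob is a knight.
- Bob (knight) says "Either Uma or Bob is a knight, but not both" - this is TRUE because Uma is a knave and Bob is a knight.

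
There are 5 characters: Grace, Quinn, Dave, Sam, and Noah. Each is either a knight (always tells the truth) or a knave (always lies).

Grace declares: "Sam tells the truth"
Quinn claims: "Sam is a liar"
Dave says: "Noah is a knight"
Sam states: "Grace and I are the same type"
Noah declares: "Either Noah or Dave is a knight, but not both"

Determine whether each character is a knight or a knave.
Grace is a knight.
Quinn is a knave.
Dave is a knave.
Sam is a knight.
Noah is a knave.

Verification:
- Grace (knight) says "Sam tells the truth" - this is TRUE because Sam is a knight.
- Quinn (knave) says "Sam is a liar" - this is FALSE (a lie) because Sam is a knight.
- Dave (knave) says "Noah is a knight" - this is FALSE (a lie) because Noah is a knave.
- Sam (knight) says "Grace and I are the same type" - this is TRUE because Sam is a knight and Grace is a knight.
- Noah (knave) says "Either Noah or Dave is a knight, but not both" - this is FALSE (a lie) because Noah is a knave and Dave is a knave.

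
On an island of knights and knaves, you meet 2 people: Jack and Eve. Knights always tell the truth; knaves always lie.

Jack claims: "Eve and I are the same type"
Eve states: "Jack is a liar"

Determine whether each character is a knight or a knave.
Jack is a knave.
Eve is a knight.

Verification:
- Jack (knave) says "Eve and I are the same type" - this is FALSE (a lie) because Jack is a knave and Eve is a knight.
- Eve (knight) says "Jack is a liar" - this is TRUE because Jack is a knave.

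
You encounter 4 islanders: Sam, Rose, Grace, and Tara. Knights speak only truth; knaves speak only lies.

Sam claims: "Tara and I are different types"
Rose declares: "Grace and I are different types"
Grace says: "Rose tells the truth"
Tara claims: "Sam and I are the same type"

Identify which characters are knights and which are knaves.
Sam is a knight.
Rose is a knave.
Grace is a knave.
Tara is a knave.

Verification:
- Sam (knight) says "Tara and I are different types" - this is TRUE because Sam is a knight and Tara is a knave.
- Rose (knave) says "Grace and I are different types" - this is FALSE (a lie) because Rose is a knave and Grace is a knave.
- Grace (knave) says "Rose tells the truth" - this is FALSE (a lie) because Rose is a knave.
- Tara (knave) says "Sam and I are the same type" - this is FALSE (a lie) because Tara is a knave and Sam is a knight.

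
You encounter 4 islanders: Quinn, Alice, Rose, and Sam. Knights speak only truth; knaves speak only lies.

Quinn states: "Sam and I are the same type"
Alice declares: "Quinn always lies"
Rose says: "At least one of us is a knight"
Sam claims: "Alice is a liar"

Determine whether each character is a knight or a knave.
Quinn is a knight.
Alice is a knave.
Rose is a knight.
Sam is a knight.

Verification:
- Quinn (knight) says "Sam and I are the same type" - this is TRUE because Quinn is a knight and Sam is a knight.
- Alice (knave) says "Quinn always lies" - this is FALSE (a lie) because Quinn is a knight.
- Rose (knight) says "At least one of us is a knight" - this is TRUE because Quinn, Rose, and Sam are knights.
- Sam (knight) says "Alice is a liar" - this is TRUE because Alice is a knave.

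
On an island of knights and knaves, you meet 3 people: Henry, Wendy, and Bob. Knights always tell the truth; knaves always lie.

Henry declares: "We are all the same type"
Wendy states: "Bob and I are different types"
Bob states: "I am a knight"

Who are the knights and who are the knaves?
Henry is a knave.
Wendy is a knight.
Bob is a knave.

Verification:
- Henry (knave) says "We are all the same type" - this is FALSE (a lie) because Wendy is a knight and Henry and Bob are knaves.
- Wendy (knight) says "Bob and I are different types" - this is TRUE because Wendy is a knight and Bob is a knave.
- Bob (knave) says "I am a knight" - this is FALSE (a lie) because Bob is a knave.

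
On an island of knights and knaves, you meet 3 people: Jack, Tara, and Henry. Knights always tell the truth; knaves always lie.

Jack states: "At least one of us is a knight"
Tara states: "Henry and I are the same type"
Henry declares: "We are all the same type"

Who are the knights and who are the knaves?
Jack is a knight.
Tara is a knight.
Henry is a knight.

Verification:
- Jack (knight) says "At least one of us is a knight" - this is TRUE because Jack, Tara, and Henry are knights.
- Tara (knight) says "Henry and I are the same type" - this is TRUE because Tara is a knight and Henry is a knight.
- Henry (knight) says "We are all the same type" - this is TRUE because Jack, Tara, and Henry are knights.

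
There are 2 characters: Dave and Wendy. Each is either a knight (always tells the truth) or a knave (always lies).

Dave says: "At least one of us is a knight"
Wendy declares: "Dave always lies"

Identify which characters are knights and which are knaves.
Dave is a knight.
Wendy is a knave.

Verification:
- Dave (knight) says "At least one of us is a knight" - this is TRUE because Dave is a knight.
- Wendy (knave) says "Dave always lies" - this is FALSE (a lie) because Dave is a knight.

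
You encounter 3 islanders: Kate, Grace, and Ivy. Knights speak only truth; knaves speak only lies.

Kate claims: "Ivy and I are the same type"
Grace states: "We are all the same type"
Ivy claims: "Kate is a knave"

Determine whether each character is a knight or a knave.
Kate is a knave.
Grace is a knave.
Ivy is a knight.

Verification:
- Kate (knave) says "Ivy and I are the same type" - this is FALSE (a lie) because Kate is a knave and Ivy is a knight.
- Grace (knave) says "We are all the same type" - this is FALSE (a lie) because Ivy is a knight and Kate and Grace are knaves.
- Ivy (knight) says "Kate is a knave" - this is TRUE because Kate is a knave.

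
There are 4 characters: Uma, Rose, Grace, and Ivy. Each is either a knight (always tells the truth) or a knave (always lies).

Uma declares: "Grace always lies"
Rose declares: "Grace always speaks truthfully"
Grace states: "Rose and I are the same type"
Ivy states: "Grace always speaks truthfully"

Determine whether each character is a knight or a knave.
Uma is a knave.
Rose is a knight.
Grace is a knight.
Ivy is a knight.

Verification:
- Uma (knave) says "Grace always lies" - this is FALSE (a lie) because Grace is a knight.
- Rose (knight) says "Grace always speaks truthfully" - this is TRUE because Grace is a knight.
- Grace (knight) says "Rose and I are the same type" - this is TRUE because Grace is a knight and Rose is a knight.
- Ivy (knight) says "Grace always speaks truthfully" - this is TRUE because Grace is a knight.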